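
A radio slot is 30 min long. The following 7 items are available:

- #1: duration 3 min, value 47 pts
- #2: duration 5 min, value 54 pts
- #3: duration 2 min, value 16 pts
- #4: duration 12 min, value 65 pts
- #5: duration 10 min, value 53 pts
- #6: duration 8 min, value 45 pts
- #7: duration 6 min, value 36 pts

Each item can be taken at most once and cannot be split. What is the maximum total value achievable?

Check high-value combinations within 30 min:
- #1+#2+#3+#4+#6: duration 3+5+2+12+8=30, value 47+54+16+65+45=227
- #1+#2+#4+#5: duration 3+5+12+10=30, value 47+54+65+53=219
- #1+#2+#3+#4+#7: duration 3+5+2+12+6=28, value 47+54+16+65+36=218
- #1+#2+#3+#5+#6: duration 3+5+2+10+8=28, value 47+54+16+53+45=215
Best: 227 pts.

227 pts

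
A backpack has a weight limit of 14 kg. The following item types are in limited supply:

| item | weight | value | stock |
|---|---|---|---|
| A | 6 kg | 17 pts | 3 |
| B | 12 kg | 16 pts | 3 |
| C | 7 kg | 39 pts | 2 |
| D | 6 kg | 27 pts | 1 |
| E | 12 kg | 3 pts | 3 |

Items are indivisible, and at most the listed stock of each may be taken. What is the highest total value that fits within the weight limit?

Top feasible selections:
- 2×C: weight 14, value 78
- 1×C + 1×D: weight 13, value 66
- 1×A + 1×C: weight 13, value 56
- 1×A + 1×D: weight 12, value 44
Best: 78 pts.

78 pts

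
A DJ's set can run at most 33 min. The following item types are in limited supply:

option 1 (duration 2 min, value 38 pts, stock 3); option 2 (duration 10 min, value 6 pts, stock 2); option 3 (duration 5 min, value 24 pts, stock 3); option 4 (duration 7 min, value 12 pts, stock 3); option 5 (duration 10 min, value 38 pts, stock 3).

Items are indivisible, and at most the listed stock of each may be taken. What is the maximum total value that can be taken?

224 pts

Best selections within duration 33 and stock limits:
- 3×option 1 + 3×option 3 + 1×option 5: duration 31, value 224
- 3×option 1 + 1×option 3 + 2×option 5: duration 31, value 214
Best: 224 pts.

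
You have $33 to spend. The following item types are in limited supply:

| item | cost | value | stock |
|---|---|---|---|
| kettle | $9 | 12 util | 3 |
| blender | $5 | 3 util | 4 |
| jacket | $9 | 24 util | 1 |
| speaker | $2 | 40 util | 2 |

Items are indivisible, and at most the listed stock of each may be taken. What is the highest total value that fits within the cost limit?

128 util

Top feasible selections:
- 2×kettle + 1×jacket + 2×speaker: cost 31, value 128
- 1×kettle + 2×blender + 1×jacket + 2×speaker: cost 32, value 122
Best: 128 util.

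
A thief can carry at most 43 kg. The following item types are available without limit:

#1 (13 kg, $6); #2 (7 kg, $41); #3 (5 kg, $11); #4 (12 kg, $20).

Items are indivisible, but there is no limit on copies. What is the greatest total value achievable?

$246

Best value-per-unit is #2 at 41/7, and filling with it alone uses weight 6×7=42. No mix of the others beats 6×41 = 246.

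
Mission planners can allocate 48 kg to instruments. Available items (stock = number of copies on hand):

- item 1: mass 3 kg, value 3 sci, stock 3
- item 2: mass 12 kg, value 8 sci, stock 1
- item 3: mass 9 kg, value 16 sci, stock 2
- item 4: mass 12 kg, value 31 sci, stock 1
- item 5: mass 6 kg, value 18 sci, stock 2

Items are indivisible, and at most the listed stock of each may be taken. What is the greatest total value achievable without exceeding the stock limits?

Best selections within mass 48 and stock limits:
- 2×item 1 + 2×item 3 + 1×item 4 + 2×item 5: mass 48, value 105
- 1×item 1 + 2×item 3 + 1×item 4 + 2×item 5: mass 45, value 102
- 2×item 3 + 1×item 4 + 2×item 5: mass 42, value 99
Best: 105 sci.

105 sci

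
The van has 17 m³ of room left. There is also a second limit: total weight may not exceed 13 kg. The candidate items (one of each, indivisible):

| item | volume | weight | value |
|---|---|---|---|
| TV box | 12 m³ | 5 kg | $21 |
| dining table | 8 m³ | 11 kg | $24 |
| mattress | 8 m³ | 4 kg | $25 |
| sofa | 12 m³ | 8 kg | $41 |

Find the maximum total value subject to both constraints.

Feasible sets respecting both limits:
- sofa: volume 12, weight 8, value 41
- mattress: volume 8, weight 4, value 25
- dining table: volume 8, weight 11, value 24
Best: $41.

$41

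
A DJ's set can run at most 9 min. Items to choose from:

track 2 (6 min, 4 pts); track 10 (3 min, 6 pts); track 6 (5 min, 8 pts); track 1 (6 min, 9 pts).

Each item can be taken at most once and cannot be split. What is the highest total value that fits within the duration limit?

15 pts

Check high-value combinations within 9 min:
- track 10+track 1: duration 3+6=9, value 6+9=15
- track 10+track 6: duration 3+5=8, value 6+8=14
- track 2+track 10: duration 6+3=9, value 4+6=10
Best: 15 pts.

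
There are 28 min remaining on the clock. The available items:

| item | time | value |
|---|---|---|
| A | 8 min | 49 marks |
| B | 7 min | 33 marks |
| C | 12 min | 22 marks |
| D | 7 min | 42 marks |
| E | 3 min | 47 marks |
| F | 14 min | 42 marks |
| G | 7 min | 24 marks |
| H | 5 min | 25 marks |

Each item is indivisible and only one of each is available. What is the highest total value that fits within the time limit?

171 marks

Check high-value combinations within 28 min:
- A+B+D+E: time 8+7+7+3=25, value 49+33+42+47=171
- A+D+E+H: time 8+7+3+5=23, value 49+42+47+25=163
- A+D+E+G: time 8+7+3+7=25, value 49+42+47+24=162
- A+B+E+H: time 8+7+3+5=23, value 49+33+47+25=154
Best: 171 marks.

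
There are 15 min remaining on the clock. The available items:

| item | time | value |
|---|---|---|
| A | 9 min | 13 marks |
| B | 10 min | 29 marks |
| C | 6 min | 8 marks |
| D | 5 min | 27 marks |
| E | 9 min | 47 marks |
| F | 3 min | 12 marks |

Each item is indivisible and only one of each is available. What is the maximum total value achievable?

Check high-value combinations within 15 min:
- D+E: time 5+9=14, value 27+47=74
- E+F: time 9+3=12, value 47+12=59
- B+D: time 10+5=15, value 29+27=56
- C+E: time 6+9=15, value 8+47=55
- E: time 9, value 47
Best: 74 marks.

74 marks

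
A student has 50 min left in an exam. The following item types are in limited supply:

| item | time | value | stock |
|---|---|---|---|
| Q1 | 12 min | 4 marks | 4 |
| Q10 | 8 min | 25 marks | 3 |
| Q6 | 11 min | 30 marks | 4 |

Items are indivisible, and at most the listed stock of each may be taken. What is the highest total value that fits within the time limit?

140 marks

Best selections within time 50 and stock limits:
- 2×Q10 + 3×Q6: time 49, value 140
- 3×Q10 + 2×Q6: time 46, value 135
- 4×Q6: time 44, value 120
Best: 140 marks.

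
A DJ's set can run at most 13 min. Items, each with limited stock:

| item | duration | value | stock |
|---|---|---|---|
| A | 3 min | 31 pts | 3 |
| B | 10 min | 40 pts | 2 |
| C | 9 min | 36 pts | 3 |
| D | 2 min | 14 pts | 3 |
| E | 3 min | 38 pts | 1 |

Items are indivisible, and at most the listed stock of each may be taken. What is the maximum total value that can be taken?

131 pts

Top feasible selections:
- 3×A + 1×E: duration 12, value 131
- 2×A + 2×D + 1×E: duration 13, value 128
- 3×A + 2×D: duration 13, value 121
- 2×A + 1×D + 1×E: duration 11, value 114
Best: 131 pts.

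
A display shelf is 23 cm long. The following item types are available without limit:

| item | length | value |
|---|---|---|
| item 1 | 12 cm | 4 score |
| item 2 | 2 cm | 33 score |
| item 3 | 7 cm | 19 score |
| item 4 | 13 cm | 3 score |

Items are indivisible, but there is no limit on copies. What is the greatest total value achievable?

Best value-per-unit is item 2 at 33/2, and filling with it alone uses length 11×2=22. No mix of the others beats 11×33 = 363.

363 score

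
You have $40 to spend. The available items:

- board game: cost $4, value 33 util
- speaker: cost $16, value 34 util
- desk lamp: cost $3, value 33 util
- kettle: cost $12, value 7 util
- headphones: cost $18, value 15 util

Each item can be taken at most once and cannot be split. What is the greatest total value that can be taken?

This is a 0/1 knapsack; check combinations near the capacity.
- board game+speaker+desk lamp+kettle: cost 4+16+3+12=35, value 33+34+33+7=107
- board game+speaker+desk lamp: cost 4+16+3=23, value 33+34+33=100
- board game+desk lamp+kettle+headphones: cost 4+3+12+18=37, value 33+33+7+15=88
- speaker+desk lamp+headphones: cost 16+3+18=37, value 34+33+15=82
Best: 107 util.

107 util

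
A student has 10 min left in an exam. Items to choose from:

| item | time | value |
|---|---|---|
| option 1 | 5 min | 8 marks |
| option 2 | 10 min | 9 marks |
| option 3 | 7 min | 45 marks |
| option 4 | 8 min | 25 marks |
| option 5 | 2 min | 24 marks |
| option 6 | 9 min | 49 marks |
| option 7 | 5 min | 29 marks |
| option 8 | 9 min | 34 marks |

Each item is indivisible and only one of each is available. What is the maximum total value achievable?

69 marks

Check high-value combinations within 10 min:
- option 3+option 5: time 7+2=9, value 45+24=69
- option 5+option 7: time 2+5=7, value 24+29=53
- option 6: time 9, value 49
Best: 69 marks.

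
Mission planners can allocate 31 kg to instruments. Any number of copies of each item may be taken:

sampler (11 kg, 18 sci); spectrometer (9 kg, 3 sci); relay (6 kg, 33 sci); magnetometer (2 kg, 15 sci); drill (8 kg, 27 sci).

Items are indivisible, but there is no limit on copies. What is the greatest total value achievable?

Best value-per-unit is magnetometer at 15/2, and filling with it alone uses mass 15×2=30. No mix of the others beats 15×15 = 225.

225 sci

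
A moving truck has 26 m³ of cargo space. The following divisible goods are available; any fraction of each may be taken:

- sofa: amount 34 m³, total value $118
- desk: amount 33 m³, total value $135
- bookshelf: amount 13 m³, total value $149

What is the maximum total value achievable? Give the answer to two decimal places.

Take in order of value per unit:
- bookshelf (149/13 per unit): all 13 → value 149, running total 149.00
- desk (135/33 per unit): 13 of 33 → value 13×135/33 = 53.1818, running total 202.18
Total 202.18.

202.18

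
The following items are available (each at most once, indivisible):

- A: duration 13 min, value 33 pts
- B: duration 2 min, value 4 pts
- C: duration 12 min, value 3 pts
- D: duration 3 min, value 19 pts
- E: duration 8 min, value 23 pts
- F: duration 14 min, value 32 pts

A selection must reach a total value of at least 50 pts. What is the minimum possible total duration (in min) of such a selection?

Subsets with value ≥ 50, sorted by total duration:
- A+D: duration 16, value 52
- D+F: duration 17, value 51
Minimum duration: 16 min.

16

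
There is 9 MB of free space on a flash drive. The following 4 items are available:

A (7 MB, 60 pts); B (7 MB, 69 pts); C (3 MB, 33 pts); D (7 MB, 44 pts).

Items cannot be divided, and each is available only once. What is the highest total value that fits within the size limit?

69 pts

Check high-value combinations within 9 MB:
- B: size 7, value 69
- A: size 7, value 60
- D: size 7, value 44
Best: 69 pts.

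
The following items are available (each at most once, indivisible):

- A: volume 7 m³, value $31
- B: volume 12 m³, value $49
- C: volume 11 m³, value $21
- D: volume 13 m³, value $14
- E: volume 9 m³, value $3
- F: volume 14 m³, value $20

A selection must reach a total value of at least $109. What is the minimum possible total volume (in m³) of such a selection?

43

Subsets with value ≥ 109, sorted by total volume:
- A+B+C+D: volume 43, value 115
- A+B+C+F: volume 44, value 121
- A+B+D+F: volume 46, value 114
- A+B+C+D+E: volume 52, value 118
Minimum volume: 43 m³.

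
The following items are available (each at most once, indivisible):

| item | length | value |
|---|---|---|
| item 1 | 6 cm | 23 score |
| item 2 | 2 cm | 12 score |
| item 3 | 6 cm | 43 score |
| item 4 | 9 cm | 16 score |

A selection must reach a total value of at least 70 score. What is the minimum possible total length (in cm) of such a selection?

Subsets with value ≥ 70, sorted by total length:
- item 1+item 2+item 3: length 14, value 78
- item 2+item 3+item 4: length 17, value 71
- item 1+item 3+item 4: length 21, value 82
Minimum length: 14 cm.

14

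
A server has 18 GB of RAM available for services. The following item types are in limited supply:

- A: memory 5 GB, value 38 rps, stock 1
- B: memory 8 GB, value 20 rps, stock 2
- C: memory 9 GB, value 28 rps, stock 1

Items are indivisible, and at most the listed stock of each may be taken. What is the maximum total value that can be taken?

66 rps

Best selections within memory 18 and stock limits:
- 1×A + 1×C: memory 14, value 66
- 1×A + 1×B: memory 13, value 58
- 1×B + 1×C: memory 17, value 48
- 2×B: memory 16, value 40
Best: 66 rps.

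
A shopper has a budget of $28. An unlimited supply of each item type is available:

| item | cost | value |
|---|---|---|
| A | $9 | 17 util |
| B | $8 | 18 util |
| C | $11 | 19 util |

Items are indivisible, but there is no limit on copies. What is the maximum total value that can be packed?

Best value-per-unit is B at 18/8; filling with it alone gives 3×18 = 54.
Optimal mix: 2×B + 1×C → cost 27, value 55.

55 util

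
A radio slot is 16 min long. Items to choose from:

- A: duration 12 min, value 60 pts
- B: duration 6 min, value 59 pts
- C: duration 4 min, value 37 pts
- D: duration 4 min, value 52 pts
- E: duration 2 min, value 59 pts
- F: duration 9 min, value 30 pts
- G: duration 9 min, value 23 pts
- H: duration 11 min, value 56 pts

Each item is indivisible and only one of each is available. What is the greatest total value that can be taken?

207 pts

This is a 0/1 knapsack; check combinations near the capacity.
- B+C+D+E: duration 6+4+4+2=16, value 59+37+52+59=207
- B+D+E: duration 6+4+2=12, value 59+52+59=170
- B+C+E: duration 6+4+2=12, value 59+37+59=155
Best: 207 pts.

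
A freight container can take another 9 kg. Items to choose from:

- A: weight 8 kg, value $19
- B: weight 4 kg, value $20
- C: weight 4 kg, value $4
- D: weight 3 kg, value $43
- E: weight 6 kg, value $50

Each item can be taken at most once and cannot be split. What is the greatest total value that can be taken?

$93

Check high-value combinations within 9 kg:
- D+E: weight 3+6=9, value 43+50=93
- B+D: weight 4+3=7, value 20+43=63
- E: weight 6, value 50
Best: $93.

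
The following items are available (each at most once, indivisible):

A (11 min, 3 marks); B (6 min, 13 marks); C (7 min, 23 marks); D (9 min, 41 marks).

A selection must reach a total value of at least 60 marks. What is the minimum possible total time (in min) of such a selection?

Subsets with value ≥ 60, sorted by total time:
- C+D: time 16, value 64
- B+C+D: time 22, value 77
- A+C+D: time 27, value 67
- A+B+C+D: time 33, value 80
Minimum time: 16 min.

16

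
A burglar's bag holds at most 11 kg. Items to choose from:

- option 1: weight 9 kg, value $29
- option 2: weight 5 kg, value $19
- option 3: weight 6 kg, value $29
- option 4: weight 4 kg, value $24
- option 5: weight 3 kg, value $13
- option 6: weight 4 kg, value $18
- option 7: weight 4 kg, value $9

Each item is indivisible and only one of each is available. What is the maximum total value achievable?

Check high-value combinations within 11 kg:
- option 4+option 5+option 6: weight 4+3+4=11, value 24+13+18=55
- option 3+option 4: weight 6+4=10, value 29+24=53
- option 2+option 3: weight 5+6=11, value 19+29=48
Best: $55.

$55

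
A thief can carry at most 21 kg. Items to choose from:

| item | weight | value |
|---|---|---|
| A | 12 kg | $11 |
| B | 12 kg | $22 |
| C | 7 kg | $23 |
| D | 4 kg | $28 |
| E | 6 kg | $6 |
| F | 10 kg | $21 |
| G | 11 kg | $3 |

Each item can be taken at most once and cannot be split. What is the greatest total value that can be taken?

This is a 0/1 knapsack; check combinations near the capacity.
- C+D+F: weight 7+4+10=21, value 23+28+21=72
- C+D+E: weight 7+4+6=17, value 23+28+6=57
- D+E+F: weight 4+6+10=20, value 28+6+21=55
- C+D: weight 7+4=11, value 23+28=51
Best: $72.

$72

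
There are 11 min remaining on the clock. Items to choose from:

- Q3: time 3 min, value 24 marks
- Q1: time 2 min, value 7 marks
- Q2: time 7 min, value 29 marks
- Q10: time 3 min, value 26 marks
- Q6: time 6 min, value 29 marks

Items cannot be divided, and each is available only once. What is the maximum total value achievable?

62 marks

Check high-value combinations within 11 min:
- Q1+Q10+Q6: time 2+3+6=11, value 7+26+29=62
- Q3+Q1+Q6: time 3+2+6=11, value 24+7+29=60
- Q3+Q1+Q10: time 3+2+3=8, value 24+7+26=57
Best: 62 marks.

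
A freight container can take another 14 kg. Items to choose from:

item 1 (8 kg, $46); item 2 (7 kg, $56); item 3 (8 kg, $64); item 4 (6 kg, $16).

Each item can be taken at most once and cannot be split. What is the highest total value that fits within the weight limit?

Check high-value combinations within 14 kg:
- item 3+item 4: weight 8+6=14, value 64+16=80
- item 2+item 4: weight 7+6=13, value 56+16=72
- item 3: weight 8, value 64
- item 1+item 4: weight 8+6=14, value 46+16=62
Best: $80.

$80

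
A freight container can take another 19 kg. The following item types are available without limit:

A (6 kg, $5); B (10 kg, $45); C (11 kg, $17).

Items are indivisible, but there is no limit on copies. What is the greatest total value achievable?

$50

Best value-per-unit is B at 45/10; filling with it alone gives 1×45 = 45.
Optimal mix: 1×A + 1×B → weight 16, value 50.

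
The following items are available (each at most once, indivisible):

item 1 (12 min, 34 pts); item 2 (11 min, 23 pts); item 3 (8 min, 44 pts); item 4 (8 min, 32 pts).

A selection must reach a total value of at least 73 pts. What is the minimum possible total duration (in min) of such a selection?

Subsets with value ≥ 73, sorted by total duration:
- item 3+item 4: duration 16, value 76
- item 1+item 3: duration 20, value 78
- item 2+item 3+item 4: duration 27, value 99
- item 1+item 3+item 4: duration 28, value 110
Minimum duration: 16 min.

16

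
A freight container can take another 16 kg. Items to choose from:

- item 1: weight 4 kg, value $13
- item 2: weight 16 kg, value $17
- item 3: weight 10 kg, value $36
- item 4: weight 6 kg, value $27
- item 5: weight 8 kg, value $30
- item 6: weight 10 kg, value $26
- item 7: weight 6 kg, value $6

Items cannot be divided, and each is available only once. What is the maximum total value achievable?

This is a 0/1 knapsack; check combinations near the capacity.
- item 3+item 4: weight 10+6=16, value 36+27=63
- item 4+item 5: weight 6+8=14, value 27+30=57
- item 4+item 6: weight 6+10=16, value 27+26=53
- item 1+item 3: weight 4+10=14, value 13+36=49
Best: $63.

$63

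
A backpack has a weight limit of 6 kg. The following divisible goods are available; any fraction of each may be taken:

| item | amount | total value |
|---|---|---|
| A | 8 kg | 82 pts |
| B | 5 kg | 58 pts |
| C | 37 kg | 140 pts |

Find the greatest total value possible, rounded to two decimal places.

68.25

Take in order of value per unit:
- B (58/5 per unit): all 5 → value 58, running total 58.00
- A (82/8 per unit): 1 of 8 → value 1×82/8 = 10.2500, running total 68.25
Total 68.25.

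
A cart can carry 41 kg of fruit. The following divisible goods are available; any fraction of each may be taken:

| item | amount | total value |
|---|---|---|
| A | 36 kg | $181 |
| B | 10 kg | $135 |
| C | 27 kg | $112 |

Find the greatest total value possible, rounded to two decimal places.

Take in order of value per unit:
- B (135/10 per unit): all 10 → value 135, running total 135.00
- A (181/36 per unit): 31 of 36 → value 31×181/36 = 155.8611, running total 290.86
Total 290.86.

290.86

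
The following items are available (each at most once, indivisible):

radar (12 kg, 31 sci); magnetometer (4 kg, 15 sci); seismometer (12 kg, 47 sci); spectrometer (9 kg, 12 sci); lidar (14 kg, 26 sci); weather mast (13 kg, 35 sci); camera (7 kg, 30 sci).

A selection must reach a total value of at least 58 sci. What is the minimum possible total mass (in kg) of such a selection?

16

Subsets with value ≥ 58, sorted by total mass:
- magnetometer+seismometer: mass 16, value 62
- seismometer+camera: mass 19, value 77
- radar+camera: mass 19, value 61
- weather mast+camera: mass 20, value 65
Minimum mass: 16 kg.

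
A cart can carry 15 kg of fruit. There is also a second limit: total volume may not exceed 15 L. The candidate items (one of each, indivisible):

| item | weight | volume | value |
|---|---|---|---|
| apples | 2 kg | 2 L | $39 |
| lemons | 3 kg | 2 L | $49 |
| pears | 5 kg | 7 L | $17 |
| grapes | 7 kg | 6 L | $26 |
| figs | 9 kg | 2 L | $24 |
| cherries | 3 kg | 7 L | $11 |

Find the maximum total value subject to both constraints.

Feasible sets respecting both limits:
- apples+lemons+grapes: weight 12, volume 10, value 114
- apples+lemons+figs: weight 14, volume 6, value 112
- apples+lemons+pears: weight 10, volume 11, value 105
Best: $114.

$114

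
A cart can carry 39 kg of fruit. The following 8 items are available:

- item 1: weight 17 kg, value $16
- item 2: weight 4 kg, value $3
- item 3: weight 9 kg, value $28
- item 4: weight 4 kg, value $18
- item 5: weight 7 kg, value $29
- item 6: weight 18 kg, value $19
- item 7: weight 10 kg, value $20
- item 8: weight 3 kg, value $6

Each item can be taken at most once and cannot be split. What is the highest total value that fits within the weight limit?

Check high-value combinations within 39 kg:
- item 2+item 3+item 4+item 5+item 7+item 8: weight 4+9+4+7+10+3=37, value 3+28+18+29+20+6=104
- item 3+item 4+item 5+item 7+item 8: weight 9+4+7+10+3=33, value 28+18+29+20+6=101
- item 2+item 3+item 4+item 5+item 7: weight 4+9+4+7+10=34, value 3+28+18+29+20=98
Best: $104.

$104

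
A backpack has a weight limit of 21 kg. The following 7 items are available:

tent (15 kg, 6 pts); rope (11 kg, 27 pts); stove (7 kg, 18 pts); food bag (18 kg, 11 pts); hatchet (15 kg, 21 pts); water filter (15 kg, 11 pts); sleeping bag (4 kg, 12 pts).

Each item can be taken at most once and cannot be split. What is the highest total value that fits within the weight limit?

Check high-value combinations within 21 kg:
- rope+stove: weight 11+7=18, value 27+18=45
- rope+sleeping bag: weight 11+4=15, value 27+12=39
- hatchet+sleeping bag: weight 15+4=19, value 21+12=33
Best: 45 pts.

45 pts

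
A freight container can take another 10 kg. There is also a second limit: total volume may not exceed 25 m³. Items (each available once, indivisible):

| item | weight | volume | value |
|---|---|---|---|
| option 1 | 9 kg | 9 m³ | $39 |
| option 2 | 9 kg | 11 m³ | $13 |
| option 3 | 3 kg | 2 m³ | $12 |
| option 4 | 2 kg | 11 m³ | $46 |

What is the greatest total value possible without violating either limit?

Feasible sets respecting both limits:
- option 3+option 4: weight 5, volume 13, value 58
- option 4: weight 2, volume 11, value 46
- option 1: weight 9, volume 9, value 39
Best: $58.

$58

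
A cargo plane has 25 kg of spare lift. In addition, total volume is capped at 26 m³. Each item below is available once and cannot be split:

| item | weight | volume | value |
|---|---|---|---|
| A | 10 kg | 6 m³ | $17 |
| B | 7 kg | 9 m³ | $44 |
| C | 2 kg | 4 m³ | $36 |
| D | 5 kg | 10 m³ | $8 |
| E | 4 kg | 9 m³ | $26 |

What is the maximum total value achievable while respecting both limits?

Feasible sets respecting both limits:
- B+C+E: weight 13, volume 22, value 106
- A+B+C: weight 19, volume 19, value 97
- B+C+D: weight 14, volume 23, value 88
- A+B+E: weight 21, volume 24, value 87
Best: $106.

$106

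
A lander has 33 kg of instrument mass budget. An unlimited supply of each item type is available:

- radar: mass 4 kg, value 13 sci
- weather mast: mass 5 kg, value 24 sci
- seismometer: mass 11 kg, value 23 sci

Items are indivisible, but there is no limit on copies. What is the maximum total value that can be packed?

146 sci

Best value-per-unit is weather mast at 24/5; filling with it alone gives 6×24 = 144.
Optimal mix: 2×radar + 5×weather mast → mass 33, value 146.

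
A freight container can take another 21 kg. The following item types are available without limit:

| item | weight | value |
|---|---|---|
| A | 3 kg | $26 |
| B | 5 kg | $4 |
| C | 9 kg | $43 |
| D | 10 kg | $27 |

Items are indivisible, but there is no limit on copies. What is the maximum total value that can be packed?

Best value-per-unit is A at 26/3, and filling with it alone uses weight 7×3=21. No mix of the others beats 7×26 = 182.

$182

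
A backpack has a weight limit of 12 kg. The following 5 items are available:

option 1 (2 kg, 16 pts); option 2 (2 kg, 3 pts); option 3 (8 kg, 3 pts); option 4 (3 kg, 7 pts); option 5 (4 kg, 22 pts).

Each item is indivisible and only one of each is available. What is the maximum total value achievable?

This is a 0/1 knapsack; check combinations near the capacity.
- option 1+option 2+option 4+option 5: weight 2+2+3+4=11, value 16+3+7+22=48
- option 1+option 4+option 5: weight 2+3+4=9, value 16+7+22=45
- option 1+option 2+option 5: weight 2+2+4=8, value 16+3+22=41
Best: 48 pts.

48 pts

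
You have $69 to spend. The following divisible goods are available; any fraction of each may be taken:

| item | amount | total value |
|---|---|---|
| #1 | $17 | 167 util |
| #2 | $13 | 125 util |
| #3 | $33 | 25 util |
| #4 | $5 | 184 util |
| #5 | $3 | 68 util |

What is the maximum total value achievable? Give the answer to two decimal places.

Take in order of value per unit:
- #4 (184/5 per unit): all 5 → value 184, running total 184.00
- #5 (68/3 per unit): all 3 → value 68, running total 252.00
- #1 (167/17 per unit): all 17 → value 167, running total 419.00
- #2 (125/13 per unit): all 13 → value 125, running total 544.00
- #3 (25/33 per unit): 31 of 33 → value 31×25/33 = 23.4848, running total 567.48
Total 567.48.

567.48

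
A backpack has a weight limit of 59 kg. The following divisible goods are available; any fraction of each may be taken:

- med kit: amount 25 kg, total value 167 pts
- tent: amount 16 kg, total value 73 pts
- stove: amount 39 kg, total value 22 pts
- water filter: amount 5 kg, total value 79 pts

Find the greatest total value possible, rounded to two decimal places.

326.33

Take in order of value per unit:
- water filter (79/5 per unit): all 5 → value 79, running total 79.00
- med kit (167/25 per unit): all 25 → value 167, running total 246.00
- tent (73/16 per unit): all 16 → value 73, running total 319.00
- stove (22/39 per unit): 13 of 39 → value 13×22/39 = 7.3333, running total 326.33
Total 326.33.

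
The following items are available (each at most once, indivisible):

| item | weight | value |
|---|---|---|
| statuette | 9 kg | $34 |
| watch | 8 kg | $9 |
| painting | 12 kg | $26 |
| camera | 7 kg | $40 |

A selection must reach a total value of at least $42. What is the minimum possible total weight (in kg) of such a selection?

Subsets with value ≥ 42, sorted by total weight:
- watch+camera: weight 15, value 49
- statuette+camera: weight 16, value 74
- statuette+watch: weight 17, value 43
Minimum weight: 15 kg.

15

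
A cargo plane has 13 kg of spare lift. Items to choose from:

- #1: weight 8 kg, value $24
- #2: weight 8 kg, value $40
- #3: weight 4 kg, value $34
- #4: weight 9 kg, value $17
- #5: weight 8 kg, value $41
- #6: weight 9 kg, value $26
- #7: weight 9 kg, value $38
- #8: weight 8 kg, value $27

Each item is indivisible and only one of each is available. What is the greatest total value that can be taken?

$75

Check high-value combinations within 13 kg:
- #3+#5: weight 4+8=12, value 34+41=75
- #2+#3: weight 8+4=12, value 40+34=74
- #3+#7: weight 4+9=13, value 34+38=72
- #3+#8: weight 4+8=12, value 34+27=61
- #3+#6: weight 4+9=13, value 34+26=60
Best: $75.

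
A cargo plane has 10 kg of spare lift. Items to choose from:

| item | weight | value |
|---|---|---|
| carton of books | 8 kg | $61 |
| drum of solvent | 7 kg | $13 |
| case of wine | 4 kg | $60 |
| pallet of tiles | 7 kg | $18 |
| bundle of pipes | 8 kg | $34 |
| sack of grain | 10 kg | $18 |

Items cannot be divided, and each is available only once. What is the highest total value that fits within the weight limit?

This is a 0/1 knapsack; check combinations near the capacity.
- carton of books: weight 8, value 61
- case of wine: weight 4, value 60
- bundle of pipes: weight 8, value 34
- pallet of tiles: weight 7, value 18
Best: $61.

$61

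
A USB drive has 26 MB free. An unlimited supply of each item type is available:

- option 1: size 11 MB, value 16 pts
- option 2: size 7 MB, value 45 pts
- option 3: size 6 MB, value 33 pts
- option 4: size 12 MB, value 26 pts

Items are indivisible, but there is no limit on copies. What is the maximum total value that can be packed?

Best value-per-unit is option 2 at 45/7; filling with it alone gives 3×45 = 135.
Optimal mix: 2×option 2 + 2×option 3 → size 26, value 156.

156 pts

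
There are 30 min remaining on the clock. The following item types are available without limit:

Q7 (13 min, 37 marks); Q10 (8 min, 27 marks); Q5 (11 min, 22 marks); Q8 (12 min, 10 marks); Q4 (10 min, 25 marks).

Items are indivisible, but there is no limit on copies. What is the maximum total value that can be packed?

91 marks

Best value-per-unit is Q10 at 27/8; filling with it alone gives 3×27 = 81.
Optimal mix: 1×Q7 + 2×Q10 → time 29, value 91.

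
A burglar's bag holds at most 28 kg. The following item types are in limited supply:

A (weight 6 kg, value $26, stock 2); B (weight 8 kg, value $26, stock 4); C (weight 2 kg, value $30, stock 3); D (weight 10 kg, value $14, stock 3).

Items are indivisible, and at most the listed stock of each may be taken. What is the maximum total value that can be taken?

Top feasible selections:
- 2×A + 1×B + 3×C: weight 26, value 168
- 1×A + 2×B + 3×C: weight 28, value 168
Best: $168.

$168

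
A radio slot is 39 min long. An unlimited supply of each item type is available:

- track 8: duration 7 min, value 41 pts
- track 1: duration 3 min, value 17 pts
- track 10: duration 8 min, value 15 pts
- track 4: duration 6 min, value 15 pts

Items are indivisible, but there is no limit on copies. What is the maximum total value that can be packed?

225 pts

Best value-per-unit is track 8 at 41/7; filling with it alone gives 5×41 = 205.
Optimal mix: 3×track 8 + 6×track 1 → duration 39, value 225.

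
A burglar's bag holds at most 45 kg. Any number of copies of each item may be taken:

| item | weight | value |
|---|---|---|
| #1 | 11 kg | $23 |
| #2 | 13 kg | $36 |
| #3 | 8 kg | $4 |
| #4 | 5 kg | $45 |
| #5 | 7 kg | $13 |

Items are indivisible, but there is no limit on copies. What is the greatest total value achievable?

$405

Best value-per-unit is #4 at 45/5, and filling with it alone uses weight 9×5=45. No mix of the others beats 9×45 = 405.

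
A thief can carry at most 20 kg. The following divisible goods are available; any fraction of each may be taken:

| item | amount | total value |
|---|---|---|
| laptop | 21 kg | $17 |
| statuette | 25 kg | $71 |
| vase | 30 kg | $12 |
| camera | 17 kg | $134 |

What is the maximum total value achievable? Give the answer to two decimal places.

Take in order of value per unit:
- camera (134/17 per unit): all 17 → value 134, running total 134.00
- statuette (71/25 per unit): 3 of 25 → value 3×71/25 = 8.5200, running total 142.52
Total 142.52.

142.52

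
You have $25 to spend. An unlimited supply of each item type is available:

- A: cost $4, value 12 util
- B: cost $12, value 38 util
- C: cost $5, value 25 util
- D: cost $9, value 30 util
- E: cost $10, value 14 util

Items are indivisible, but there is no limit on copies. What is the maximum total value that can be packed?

125 util

Best value-per-unit is C at 25/5, and filling with it alone uses cost 5×5=25. No mix of the others beats 5×25 = 125.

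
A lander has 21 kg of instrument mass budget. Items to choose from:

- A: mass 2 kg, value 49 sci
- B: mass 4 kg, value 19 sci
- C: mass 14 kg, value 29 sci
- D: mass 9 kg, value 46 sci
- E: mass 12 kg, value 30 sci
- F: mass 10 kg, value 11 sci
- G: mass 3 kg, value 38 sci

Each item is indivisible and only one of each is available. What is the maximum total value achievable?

Check high-value combinations within 21 kg:
- A+B+D+G: mass 2+4+9+3=18, value 49+19+46+38=152
- A+B+E+G: mass 2+4+12+3=21, value 49+19+30+38=136
- A+D+G: mass 2+9+3=14, value 49+46+38=133
- A+E+G: mass 2+12+3=17, value 49+30+38=117
Best: 152 sci.

152 sci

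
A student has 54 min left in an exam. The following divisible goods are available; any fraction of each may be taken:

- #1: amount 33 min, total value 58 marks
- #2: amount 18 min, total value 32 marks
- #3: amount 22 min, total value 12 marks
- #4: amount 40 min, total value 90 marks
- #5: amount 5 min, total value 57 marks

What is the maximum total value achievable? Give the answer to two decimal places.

Take in order of value per unit:
- #5 (57/5 per unit): all 5 → value 57, running total 57.00
- #4 (90/40 per unit): all 40 → value 90, running total 147.00
- #2 (32/18 per unit): 9 of 18 → value 9×32/18 = 16.0000, running total 163.00
Total 163.00.

163.00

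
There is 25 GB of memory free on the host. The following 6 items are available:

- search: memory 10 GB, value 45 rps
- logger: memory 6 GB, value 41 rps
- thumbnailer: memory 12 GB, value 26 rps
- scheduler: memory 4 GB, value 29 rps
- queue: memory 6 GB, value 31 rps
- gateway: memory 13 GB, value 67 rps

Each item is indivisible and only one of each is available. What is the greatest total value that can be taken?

Check high-value combinations within 25 GB:
- logger+queue+gateway: memory 6+6+13=25, value 41+31+67=139
- logger+scheduler+gateway: memory 6+4+13=23, value 41+29+67=137
- scheduler+queue+gateway: memory 4+6+13=23, value 29+31+67=127
Best: 139 rps.

139 rps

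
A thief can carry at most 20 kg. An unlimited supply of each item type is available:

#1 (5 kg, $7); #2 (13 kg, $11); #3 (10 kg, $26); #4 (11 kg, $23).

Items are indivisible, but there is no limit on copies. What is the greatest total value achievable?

$52

Best value-per-unit is #3 at 26/10, and filling with it alone uses weight 2×10=20. No mix of the others beats 2×26 = 52.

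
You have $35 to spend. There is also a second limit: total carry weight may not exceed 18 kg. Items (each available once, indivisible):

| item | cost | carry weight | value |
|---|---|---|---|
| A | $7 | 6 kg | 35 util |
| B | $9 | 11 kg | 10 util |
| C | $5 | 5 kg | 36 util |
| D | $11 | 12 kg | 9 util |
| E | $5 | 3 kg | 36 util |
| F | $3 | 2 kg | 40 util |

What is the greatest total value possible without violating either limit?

Feasible sets respecting both limits:
- A+C+E+F: cost 20, carry weight 16, value 147
- C+E+F: cost 13, carry weight 10, value 112
- A+C+F: cost 15, carry weight 13, value 111
Best: 147 util.

147 util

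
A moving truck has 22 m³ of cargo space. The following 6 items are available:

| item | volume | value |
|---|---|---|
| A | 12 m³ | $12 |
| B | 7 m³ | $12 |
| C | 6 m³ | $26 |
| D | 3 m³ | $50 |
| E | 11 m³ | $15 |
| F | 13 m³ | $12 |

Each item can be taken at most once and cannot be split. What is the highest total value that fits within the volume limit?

$91

This is a 0/1 knapsack; check combinations near the capacity.
- C+D+E: volume 6+3+11=20, value 26+50+15=91
- B+C+D: volume 7+6+3=16, value 12+26+50=88
- A+C+D: volume 12+6+3=21, value 12+26+50=88
- C+D+F: volume 6+3+13=22, value 26+50+12=88
- B+D+E: volume 7+3+11=21, value 12+50+15=77
Best: $91.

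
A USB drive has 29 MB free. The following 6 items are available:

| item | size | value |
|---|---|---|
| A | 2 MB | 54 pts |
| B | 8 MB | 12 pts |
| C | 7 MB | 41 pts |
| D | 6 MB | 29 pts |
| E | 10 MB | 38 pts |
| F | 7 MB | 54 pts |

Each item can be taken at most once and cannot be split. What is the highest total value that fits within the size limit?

187 pts

Check high-value combinations within 29 MB:
- A+C+E+F: size 2+7+10+7=26, value 54+41+38+54=187
- A+C+D+F: size 2+7+6+7=22, value 54+41+29+54=178
- A+D+E+F: size 2+6+10+7=25, value 54+29+38+54=175
- A+C+D+E: size 2+7+6+10=25, value 54+41+29+38=162
- A+B+C+F: size 2+8+7+7=24, value 54+12+41+54=161
Best: 187 pts.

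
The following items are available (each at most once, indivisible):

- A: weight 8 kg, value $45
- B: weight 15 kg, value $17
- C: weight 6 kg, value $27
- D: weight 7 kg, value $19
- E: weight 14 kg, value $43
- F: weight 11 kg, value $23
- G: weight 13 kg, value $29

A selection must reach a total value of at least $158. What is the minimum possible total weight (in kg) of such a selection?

Subsets with value ≥ 158, sorted by total weight:
- A+C+D+E+G: weight 48, value 163
- A+C+E+F+G: weight 52, value 167
- A+D+E+F+G: weight 53, value 159
Minimum weight: 48 kg.

48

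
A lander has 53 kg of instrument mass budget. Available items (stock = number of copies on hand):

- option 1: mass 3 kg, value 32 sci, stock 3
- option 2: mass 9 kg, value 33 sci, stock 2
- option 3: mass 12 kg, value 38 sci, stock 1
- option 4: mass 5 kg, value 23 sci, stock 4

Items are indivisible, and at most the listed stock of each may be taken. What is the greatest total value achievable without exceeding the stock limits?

Top feasible selections:
- 3×option 1 + 1×option 2 + 1×option 3 + 4×option 4: mass 50, value 259
- 3×option 1 + 2×option 2 + 4×option 4: mass 47, value 254
Best: 259 sci.

259 sci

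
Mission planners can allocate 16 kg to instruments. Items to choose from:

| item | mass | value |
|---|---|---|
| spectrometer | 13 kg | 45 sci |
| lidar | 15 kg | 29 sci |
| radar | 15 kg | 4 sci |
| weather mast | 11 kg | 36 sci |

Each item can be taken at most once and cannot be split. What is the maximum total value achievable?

Check high-value combinations within 16 kg:
- spectrometer: mass 13, value 45
- weather mast: mass 11, value 36
- lidar: mass 15, value 29
- radar: mass 15, value 4
Best: 45 sci.

45 sci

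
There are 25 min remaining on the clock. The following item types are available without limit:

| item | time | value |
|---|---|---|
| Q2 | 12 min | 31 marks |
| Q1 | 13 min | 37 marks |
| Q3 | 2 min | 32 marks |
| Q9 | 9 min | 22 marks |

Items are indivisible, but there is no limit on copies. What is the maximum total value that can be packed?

Best value-per-unit is Q3 at 32/2, and filling with it alone uses time 12×2=24. No mix of the others beats 12×32 = 384.

384 marks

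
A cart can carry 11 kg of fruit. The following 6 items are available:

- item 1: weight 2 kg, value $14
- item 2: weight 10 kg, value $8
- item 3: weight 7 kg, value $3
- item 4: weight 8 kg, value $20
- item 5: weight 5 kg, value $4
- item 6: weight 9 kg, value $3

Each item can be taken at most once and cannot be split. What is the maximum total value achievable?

This is a 0/1 knapsack; check combinations near the capacity.
- item 1+item 4: weight 2+8=10, value 14+20=34
- item 4: weight 8, value 20
- item 1+item 5: weight 2+5=7, value 14+4=18
- item 1+item 3: weight 2+7=9, value 14+3=17
- item 1+item 6: weight 2+9=11, value 14+3=17
Best: $34.

$34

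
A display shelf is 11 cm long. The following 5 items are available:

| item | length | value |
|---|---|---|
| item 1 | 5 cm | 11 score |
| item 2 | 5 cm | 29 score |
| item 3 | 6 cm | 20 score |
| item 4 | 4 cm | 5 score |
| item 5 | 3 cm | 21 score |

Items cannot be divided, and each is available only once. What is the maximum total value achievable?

Check high-value combinations within 11 cm:
- item 2+item 5: length 5+3=8, value 29+21=50
- item 2+item 3: length 5+6=11, value 29+20=49
- item 3+item 5: length 6+3=9, value 20+21=41
- item 1+item 2: length 5+5=10, value 11+29=40
- item 2+item 4: length 5+4=9, value 29+5=34
Best: 50 score.

50 score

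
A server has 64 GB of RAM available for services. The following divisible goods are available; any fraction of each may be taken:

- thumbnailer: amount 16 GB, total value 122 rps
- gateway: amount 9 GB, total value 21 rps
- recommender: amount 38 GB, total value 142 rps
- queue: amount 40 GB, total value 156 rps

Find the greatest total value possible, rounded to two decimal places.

307.89

Take in order of value per unit:
- thumbnailer (122/16 per unit): all 16 → value 122, running total 122.00
- queue (156/40 per unit): all 40 → value 156, running total 278.00
- recommender (142/38 per unit): 8 of 38 → value 8×142/38 = 29.8947, running total 307.89
Total 307.89.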